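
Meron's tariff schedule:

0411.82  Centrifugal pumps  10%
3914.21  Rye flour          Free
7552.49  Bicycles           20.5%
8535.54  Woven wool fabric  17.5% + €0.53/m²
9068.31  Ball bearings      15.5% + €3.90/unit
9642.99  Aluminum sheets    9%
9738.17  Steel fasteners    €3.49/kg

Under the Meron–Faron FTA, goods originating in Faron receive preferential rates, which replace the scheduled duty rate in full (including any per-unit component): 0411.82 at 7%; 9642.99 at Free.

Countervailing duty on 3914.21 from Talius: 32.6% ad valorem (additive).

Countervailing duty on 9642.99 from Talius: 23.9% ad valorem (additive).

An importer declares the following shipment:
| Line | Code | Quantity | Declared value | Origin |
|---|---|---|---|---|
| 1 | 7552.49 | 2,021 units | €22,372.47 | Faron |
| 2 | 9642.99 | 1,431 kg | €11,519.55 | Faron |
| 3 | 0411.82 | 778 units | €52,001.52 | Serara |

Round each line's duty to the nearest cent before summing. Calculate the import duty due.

€9,786.51

Line 1 (7552.49, Faron, 2,021 units, €22,372.47):
Base rate for 7552.49 is 20.5%.
Origin Faron is the FTA partner but 7552.49 is not on the preference list; base rate stands.
Duty = €22,372.47 × 20.5% = €4,586.36.
Line 2 (9642.99, Faron, 1,431 kg, €11,519.55):
Base rate for 9642.99 is 9%.
Origin Faron qualifies under the Meron–Faron agreement and 9642.99 is covered: preferential rate Free applies instead.
The additional-duty order on 9642.99 targets Talius, not Faron; it does not apply.
Duty = €11,519.55 × 0% = €0.00.
Line 3 (0411.82, Serara, 778 units, €52,001.52):
Base rate for 0411.82 is 10%.
0411.82 has an FTA preferential rate, but origin Serara is not Faron; base rate stands.
Duty = €52,001.52 × 10% = €5,200.15.
Total = €4,586.36 + €0.00 + €5,200.15 = €9,786.51.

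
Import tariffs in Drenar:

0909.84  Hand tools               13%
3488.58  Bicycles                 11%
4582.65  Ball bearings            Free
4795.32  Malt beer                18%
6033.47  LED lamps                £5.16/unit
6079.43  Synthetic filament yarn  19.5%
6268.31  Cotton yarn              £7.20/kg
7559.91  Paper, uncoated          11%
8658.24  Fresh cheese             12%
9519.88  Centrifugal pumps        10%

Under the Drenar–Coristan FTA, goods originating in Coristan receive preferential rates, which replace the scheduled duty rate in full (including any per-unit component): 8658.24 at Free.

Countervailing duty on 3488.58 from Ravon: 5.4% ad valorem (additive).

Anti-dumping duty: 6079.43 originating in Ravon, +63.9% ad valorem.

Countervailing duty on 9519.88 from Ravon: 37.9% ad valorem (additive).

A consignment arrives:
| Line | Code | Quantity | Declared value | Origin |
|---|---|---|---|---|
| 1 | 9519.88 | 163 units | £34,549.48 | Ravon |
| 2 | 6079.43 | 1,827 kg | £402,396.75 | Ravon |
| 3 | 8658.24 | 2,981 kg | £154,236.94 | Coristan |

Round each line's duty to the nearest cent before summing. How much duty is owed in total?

Line 1 (9519.88, Ravon, 163 units, £34,549.48):
Base rate for 9519.88 is 10%.
Additional duty on 9519.88 from Ravon: +37.9%. Applied ad valorem rate: 10% + 37.9% = 47.9%.
Duty = £34,549.48 × 47.9% = £16,549.20.
Line 2 (6079.43, Ravon, 1,827 kg, £402,396.75):
Base rate for 6079.43 is 19.5%.
Additional duty on 6079.43 from Ravon: +63.9%. Applied ad valorem rate: 19.5% + 63.9% = 83.4%.
Duty = £402,396.75 × 83.4% = £335,598.89.
Line 3 (8658.24, Coristan, 2,981 kg, £154,236.94):
Base rate for 8658.24 is 12%.
Origin Coristan qualifies under the Drenar–Coristan agreement and 8658.24 is covered: preferential rate Free applies instead.
Duty = £154,236.94 × 0% = £0.00.
Total = £16,549.20 + £335,598.89 + £0.00 = £352,148.09.

£352,148.09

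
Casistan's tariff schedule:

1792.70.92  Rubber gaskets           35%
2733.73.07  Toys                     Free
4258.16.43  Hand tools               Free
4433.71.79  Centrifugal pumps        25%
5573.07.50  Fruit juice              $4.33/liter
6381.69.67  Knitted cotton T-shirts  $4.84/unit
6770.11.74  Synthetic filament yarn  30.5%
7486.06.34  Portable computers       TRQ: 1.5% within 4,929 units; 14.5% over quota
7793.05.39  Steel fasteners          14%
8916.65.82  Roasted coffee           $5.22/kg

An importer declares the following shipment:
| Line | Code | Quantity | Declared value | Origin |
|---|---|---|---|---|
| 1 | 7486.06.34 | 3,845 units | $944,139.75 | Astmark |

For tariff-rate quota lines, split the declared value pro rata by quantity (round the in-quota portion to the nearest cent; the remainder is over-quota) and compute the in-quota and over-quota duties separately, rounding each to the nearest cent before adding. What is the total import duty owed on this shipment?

$14,162.10

Line 1 (7486.06.34, Astmark, 3,845 units, $944,139.75):
Code 7486.06.34 is under a tariff-rate quota (threshold 4,929 units). Quantity 3,845 units is within the quota, so the in-quota rate 1.5% applies to the full value.
Duty = $944,139.75 × 1.5% = $14,162.10.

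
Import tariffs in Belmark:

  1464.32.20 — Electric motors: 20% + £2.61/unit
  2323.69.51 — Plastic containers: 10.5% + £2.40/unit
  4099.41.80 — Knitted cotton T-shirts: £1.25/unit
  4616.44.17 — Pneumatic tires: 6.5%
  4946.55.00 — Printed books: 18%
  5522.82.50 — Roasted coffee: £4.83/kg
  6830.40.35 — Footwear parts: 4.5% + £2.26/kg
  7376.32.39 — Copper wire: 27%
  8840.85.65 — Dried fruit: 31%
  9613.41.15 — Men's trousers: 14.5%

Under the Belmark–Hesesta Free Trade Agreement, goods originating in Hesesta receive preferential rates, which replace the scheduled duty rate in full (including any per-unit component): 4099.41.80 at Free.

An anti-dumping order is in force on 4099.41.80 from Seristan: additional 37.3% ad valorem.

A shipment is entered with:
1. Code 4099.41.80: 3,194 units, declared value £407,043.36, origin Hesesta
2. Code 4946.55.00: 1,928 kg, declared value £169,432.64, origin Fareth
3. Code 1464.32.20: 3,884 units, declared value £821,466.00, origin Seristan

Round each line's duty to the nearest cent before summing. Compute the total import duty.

Line 1 (4099.41.80, Hesesta, 3,194 units, £407,043.36):
Base rate for 4099.41.80 is £1.25/unit.
Origin Hesesta qualifies under the Belmark–Hesesta agreement and 4099.41.80 is covered: preferential rate Free applies instead.
The additional-duty order on 4099.41.80 targets Seristan, not Hesesta; it does not apply.
Duty = £407,043.36 × 0% = £0.00.
Line 2 (4946.55.00, Fareth, 1,928 kg, £169,432.64):
Base rate for 4946.55.00 is 18%.
Duty = £169,432.64 × 18% = £30,497.88.
Line 3 (1464.32.20, Seristan, 3,884 units, £821,466.00):
Base rate for 1464.32.20 is 20% + £2.61/unit.
Duty = £821,466.00 × 20% + 3,884 × £2.61 = £174,430.44.
Total = £0.00 + £30,497.88 + £174,430.44 = £204,928.32.

£204,928.32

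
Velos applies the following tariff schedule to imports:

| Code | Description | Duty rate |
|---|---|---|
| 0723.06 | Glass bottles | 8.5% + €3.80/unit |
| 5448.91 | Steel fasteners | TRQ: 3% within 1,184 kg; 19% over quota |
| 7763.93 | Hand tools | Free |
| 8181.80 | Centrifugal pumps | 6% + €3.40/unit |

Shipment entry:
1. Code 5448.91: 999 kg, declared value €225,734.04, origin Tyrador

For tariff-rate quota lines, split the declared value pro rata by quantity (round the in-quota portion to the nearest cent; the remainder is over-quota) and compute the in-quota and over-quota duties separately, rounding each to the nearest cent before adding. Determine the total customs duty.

Line 1 (5448.91, Tyrador, 999 kg, €225,734.04):
Code 5448.91 is under a tariff-rate quota (threshold 1,184 kg). Quantity 999 kg is within the quota, so the in-quota rate 3% applies to the full value.
Duty = €225,734.04 × 3% = €6,772.02.

€6,772.02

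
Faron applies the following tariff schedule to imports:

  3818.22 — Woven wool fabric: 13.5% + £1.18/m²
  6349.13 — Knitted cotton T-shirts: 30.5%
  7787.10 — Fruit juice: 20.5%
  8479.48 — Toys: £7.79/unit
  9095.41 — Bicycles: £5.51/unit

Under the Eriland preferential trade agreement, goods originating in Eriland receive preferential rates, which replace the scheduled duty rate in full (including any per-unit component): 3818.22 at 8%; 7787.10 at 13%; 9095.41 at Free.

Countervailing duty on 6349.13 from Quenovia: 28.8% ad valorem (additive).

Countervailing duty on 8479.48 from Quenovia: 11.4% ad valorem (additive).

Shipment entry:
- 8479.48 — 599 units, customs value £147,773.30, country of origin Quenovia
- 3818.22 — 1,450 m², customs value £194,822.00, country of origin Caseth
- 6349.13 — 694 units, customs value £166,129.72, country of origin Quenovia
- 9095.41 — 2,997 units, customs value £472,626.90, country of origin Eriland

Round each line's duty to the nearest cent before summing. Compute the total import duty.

Line 1 (8479.48, Quenovia, 599 units, £147,773.30):
Base rate for 8479.48 is £7.79/unit.
Additional duty on 8479.48 from Quenovia: +11.4% ad valorem. Applied ad valorem rate = 11.4%.
Duty = £147,773.30 × 11.4% + 599 × £7.79 = £21,512.37.
Line 2 (3818.22, Caseth, 1,450 m², £194,822.00):
Base rate for 3818.22 is 13.5% + £1.18/m².
3818.22 has an FTA preferential rate, but origin Caseth is not Eriland; base rate stands.
Duty = £194,822.00 × 13.5% + 1,450 × £1.18 = £28,011.97.
Line 3 (6349.13, Quenovia, 694 units, £166,129.72):
Base rate for 6349.13 is 30.5%.
Additional duty on 6349.13 from Quenovia: +28.8%. Applied ad valorem rate: 30.5% + 28.8% = 59.3%.
Duty = £166,129.72 × 59.3% = £98,514.92.
Line 4 (9095.41, Eriland, 2,997 units, £472,626.90):
Base rate for 9095.41 is £5.51/unit.
Origin Eriland qualifies under the Faron–Eriland agreement and 9095.41 is covered: preferential rate Free applies instead.
Duty = £472,626.90 × 0% = £0.00.
Total = £21,512.37 + £28,011.97 + £98,514.92 + £0.00 = £148,039.26.

£148,039.26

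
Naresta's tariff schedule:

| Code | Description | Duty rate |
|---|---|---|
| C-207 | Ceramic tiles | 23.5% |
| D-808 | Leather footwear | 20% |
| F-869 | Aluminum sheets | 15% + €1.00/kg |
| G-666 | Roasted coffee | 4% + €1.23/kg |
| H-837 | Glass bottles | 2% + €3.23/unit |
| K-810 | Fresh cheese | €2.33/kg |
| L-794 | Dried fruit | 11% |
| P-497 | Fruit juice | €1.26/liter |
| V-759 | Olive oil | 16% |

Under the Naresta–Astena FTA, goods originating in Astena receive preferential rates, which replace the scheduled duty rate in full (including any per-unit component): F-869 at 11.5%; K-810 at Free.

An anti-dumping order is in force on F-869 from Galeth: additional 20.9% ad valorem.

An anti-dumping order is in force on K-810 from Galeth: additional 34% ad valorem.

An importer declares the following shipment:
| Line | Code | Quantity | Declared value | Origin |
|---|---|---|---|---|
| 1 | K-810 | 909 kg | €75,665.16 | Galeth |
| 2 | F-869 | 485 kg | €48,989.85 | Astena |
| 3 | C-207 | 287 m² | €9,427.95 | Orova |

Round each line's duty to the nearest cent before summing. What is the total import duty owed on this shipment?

€35,693.52

Line 1 (K-810, Galeth, 909 kg, €75,665.16):
Base rate for K-810 is €2.33/kg.
K-810 has an FTA preferential rate, but origin Galeth is not Astena; base rate stands.
Additional duty on K-810 from Galeth: +34% ad valorem. Applied ad valorem rate = 34%.
Duty = €75,665.16 × 34% + 909 × €2.33 = €27,844.12.
Line 2 (F-869, Astena, 485 kg, €48,989.85):
Base rate for F-869 is 15% + €1.00/kg.
Origin Astena qualifies under the Naresta–Astena agreement and F-869 is covered: preferential rate 11.5% applies instead.
The additional-duty order on F-869 targets Galeth, not Astena; it does not apply.
Duty = €48,989.85 × 11.5% = €5,633.83.
Line 3 (C-207, Orova, 287 m², €9,427.95):
Base rate for C-207 is 23.5%.
Duty = €9,427.95 × 23.5% = €2,215.57.
Total = €27,844.12 + €5,633.83 + €2,215.57 = €35,693.52.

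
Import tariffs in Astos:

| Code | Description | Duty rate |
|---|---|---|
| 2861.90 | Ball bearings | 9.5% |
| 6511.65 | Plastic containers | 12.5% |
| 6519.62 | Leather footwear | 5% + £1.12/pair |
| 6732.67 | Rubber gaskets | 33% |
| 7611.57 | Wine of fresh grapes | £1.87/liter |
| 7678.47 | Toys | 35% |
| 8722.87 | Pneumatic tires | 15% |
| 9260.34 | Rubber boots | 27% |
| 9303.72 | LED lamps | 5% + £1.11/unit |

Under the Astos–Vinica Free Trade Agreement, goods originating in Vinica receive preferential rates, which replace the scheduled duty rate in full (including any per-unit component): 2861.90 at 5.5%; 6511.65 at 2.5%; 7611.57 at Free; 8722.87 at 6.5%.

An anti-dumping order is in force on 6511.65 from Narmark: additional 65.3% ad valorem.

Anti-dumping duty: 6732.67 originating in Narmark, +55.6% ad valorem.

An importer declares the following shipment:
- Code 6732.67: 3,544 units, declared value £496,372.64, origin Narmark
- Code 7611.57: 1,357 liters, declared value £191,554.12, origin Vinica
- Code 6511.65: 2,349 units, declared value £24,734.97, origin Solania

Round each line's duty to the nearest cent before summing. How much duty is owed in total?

Line 1 (6732.67, Narmark, 3,544 units, £496,372.64):
Base rate for 6732.67 is 33%.
Additional duty on 6732.67 from Narmark: +55.6%. Applied ad valorem rate: 33% + 55.6% = 88.6%.
Duty = £496,372.64 × 88.6% = £439,786.16.
Line 2 (7611.57, Vinica, 1,357 liters, £191,554.12):
Base rate for 7611.57 is £1.87/liter.
Origin Vinica qualifies under the Astos–Vinica agreement and 7611.57 is covered: preferential rate Free applies instead.
Duty = £191,554.12 × 0% = £0.00.
Line 3 (6511.65, Solania, 2,349 units, £24,734.97):
Base rate for 6511.65 is 12.5%.
6511.65 has an FTA preferential rate, but origin Solania is not Vinica; base rate stands.
The additional-duty order on 6511.65 targets Narmark, not Solania; it does not apply.
Duty = £24,734.97 × 12.5% = £3,091.87.
Total = £439,786.16 + £0.00 + £3,091.87 = £442,878.03.

£442,878.03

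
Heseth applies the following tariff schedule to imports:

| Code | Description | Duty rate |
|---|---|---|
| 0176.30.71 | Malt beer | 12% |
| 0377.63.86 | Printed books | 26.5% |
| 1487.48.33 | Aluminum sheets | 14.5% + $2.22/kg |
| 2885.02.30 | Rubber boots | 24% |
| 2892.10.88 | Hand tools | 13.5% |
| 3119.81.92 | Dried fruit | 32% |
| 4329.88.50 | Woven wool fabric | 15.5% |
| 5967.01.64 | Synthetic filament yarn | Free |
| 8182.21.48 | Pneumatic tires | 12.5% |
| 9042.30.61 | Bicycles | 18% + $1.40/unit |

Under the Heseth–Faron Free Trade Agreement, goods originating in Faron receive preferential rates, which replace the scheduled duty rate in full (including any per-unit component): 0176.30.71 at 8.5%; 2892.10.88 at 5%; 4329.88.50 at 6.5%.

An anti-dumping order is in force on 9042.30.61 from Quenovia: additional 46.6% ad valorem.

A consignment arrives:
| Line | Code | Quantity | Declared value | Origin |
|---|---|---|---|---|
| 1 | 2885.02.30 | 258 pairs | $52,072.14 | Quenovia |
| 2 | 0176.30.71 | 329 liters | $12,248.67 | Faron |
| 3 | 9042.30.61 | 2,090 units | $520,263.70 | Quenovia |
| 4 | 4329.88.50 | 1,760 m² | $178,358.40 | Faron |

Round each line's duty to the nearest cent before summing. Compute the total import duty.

Line 1 (2885.02.30, Quenovia, 258 pairs, $52,072.14):
Base rate for 2885.02.30 is 24%.
Duty = $52,072.14 × 24% = $12,497.31.
Line 2 (0176.30.71, Faron, 329 liters, $12,248.67):
Base rate for 0176.30.71 is 12%.
Origin Faron qualifies under the Heseth–Faron agreement and 0176.30.71 is covered: preferential rate 8.5% applies instead.
Duty = $12,248.67 × 8.5% = $1,041.14.
Line 3 (9042.30.61, Quenovia, 2,090 units, $520,263.70):
Base rate for 9042.30.61 is 18% + $1.40/unit.
Additional duty on 9042.30.61 from Quenovia: +46.6%. Applied ad valorem rate: 18% + 46.6% = 64.6%.
Duty = $520,263.70 × 64.6% + 2,090 × $1.40 = $339,016.35.
Line 4 (4329.88.50, Faron, 1,760 m², $178,358.40):
Base rate for 4329.88.50 is 15.5%.
Origin Faron qualifies under the Heseth–Faron agreement and 4329.88.50 is covered: preferential rate 6.5% applies instead.
Duty = $178,358.40 × 6.5% = $11,593.30.
Total = $12,497.31 + $1,041.14 + $339,016.35 + $11,593.30 = $364,148.10.

$364,148.10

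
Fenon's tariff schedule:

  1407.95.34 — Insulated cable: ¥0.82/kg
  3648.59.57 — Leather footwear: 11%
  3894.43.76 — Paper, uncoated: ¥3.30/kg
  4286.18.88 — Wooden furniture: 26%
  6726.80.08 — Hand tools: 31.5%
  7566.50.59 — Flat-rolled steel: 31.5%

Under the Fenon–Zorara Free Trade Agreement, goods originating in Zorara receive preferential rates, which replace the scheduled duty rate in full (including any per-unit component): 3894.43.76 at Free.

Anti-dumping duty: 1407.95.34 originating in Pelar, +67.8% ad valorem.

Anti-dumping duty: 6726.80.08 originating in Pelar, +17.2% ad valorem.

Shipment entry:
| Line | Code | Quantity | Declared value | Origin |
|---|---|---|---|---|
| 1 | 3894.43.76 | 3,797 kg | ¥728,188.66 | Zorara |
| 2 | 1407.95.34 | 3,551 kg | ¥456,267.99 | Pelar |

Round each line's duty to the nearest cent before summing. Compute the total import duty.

¥312,261.52

Line 1 (3894.43.76, Zorara, 3,797 kg, ¥728,188.66):
Base rate for 3894.43.76 is ¥3.30/kg.
Origin Zorara qualifies under the Fenon–Zorara agreement and 3894.43.76 is covered: preferential rate Free applies instead.
Duty = ¥728,188.66 × 0% = ¥0.00.
Line 2 (1407.95.34, Pelar, 3,551 kg, ¥456,267.99):
Base rate for 1407.95.34 is ¥0.82/kg.
Additional duty on 1407.95.34 from Pelar: +67.8% ad valorem. Applied ad valorem rate = 67.8%.
Duty = ¥456,267.99 × 67.8% + 3,551 × ¥0.82 = ¥312,261.52.
Total = ¥0.00 + ¥312,261.52 = ¥312,261.52.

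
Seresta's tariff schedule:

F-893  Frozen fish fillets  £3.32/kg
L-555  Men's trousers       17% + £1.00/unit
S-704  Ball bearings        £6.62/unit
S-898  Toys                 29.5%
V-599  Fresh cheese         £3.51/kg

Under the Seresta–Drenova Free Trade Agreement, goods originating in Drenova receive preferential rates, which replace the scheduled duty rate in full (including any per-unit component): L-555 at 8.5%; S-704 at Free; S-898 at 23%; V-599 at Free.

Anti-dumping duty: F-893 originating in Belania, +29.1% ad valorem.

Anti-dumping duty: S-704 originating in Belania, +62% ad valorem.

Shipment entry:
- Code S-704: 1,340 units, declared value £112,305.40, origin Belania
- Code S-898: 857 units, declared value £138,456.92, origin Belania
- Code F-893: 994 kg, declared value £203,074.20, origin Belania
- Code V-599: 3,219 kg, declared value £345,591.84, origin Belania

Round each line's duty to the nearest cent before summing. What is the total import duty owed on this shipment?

£193,038.30

Line 1 (S-704, Belania, 1,340 units, £112,305.40):
Base rate for S-704 is £6.62/unit.
S-704 has an FTA preferential rate, but origin Belania is not Drenova; base rate stands.
Additional duty on S-704 from Belania: +62% ad valorem. Applied ad valorem rate = 62%.
Duty = £112,305.40 × 62% + 1,340 × £6.62 = £78,500.15.
Line 2 (S-898, Belania, 857 units, £138,456.92):
Base rate for S-898 is 29.5%.
S-898 has an FTA preferential rate, but origin Belania is not Drenova; base rate stands.
Duty = £138,456.92 × 29.5% = £40,844.79.
Line 3 (F-893, Belania, 994 kg, £203,074.20):
Base rate for F-893 is £3.32/kg.
Additional duty on F-893 from Belania: +29.1% ad valorem. Applied ad valorem rate = 29.1%.
Duty = £203,074.20 × 29.1% + 994 × £3.32 = £62,394.67.
Line 4 (V-599, Belania, 3,219 kg, £345,591.84):
Base rate for V-599 is £3.51/kg.
V-599 has an FTA preferential rate, but origin Belania is not Drenova; base rate stands.
Duty = 3,219 × £3.51 = £11,298.69.
Total = £78,500.15 + £40,844.79 + £62,394.67 + £11,298.69 = £193,038.30.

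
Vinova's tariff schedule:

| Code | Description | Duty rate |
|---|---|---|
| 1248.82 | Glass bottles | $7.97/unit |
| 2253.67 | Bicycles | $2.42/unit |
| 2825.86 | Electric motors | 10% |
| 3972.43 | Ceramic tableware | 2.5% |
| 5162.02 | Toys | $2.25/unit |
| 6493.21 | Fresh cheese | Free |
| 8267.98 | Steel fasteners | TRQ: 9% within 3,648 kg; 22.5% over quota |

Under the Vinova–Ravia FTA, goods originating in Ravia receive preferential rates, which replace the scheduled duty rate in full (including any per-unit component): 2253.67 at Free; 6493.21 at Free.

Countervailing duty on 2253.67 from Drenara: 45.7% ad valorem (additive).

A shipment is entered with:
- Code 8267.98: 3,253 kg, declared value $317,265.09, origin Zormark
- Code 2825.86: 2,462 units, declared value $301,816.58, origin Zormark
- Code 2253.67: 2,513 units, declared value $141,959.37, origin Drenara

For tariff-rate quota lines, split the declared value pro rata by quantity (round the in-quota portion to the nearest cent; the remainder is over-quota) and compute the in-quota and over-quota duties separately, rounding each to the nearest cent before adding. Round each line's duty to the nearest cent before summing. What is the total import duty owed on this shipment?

Line 1 (8267.98, Zormark, 3,253 kg, $317,265.09):
Code 8267.98 is under a tariff-rate quota (threshold 3,648 kg). Quantity 3,253 kg is within the quota, so the in-quota rate 9% applies to the full value.
Duty = $317,265.09 × 9% = $28,553.86.
Line 2 (2825.86, Zormark, 2,462 units, $301,816.58):
Base rate for 2825.86 is 10%.
Duty = $301,816.58 × 10% = $30,181.66.
Line 3 (2253.67, Drenara, 2,513 units, $141,959.37):
Base rate for 2253.67 is $2.42/unit.
2253.67 has an FTA preferential rate, but origin Drenara is not Ravia; base rate stands.
Additional duty on 2253.67 from Drenara: +45.7% ad valorem. Applied ad valorem rate = 45.7%.
Duty = $141,959.37 × 45.7% + 2,513 × $2.42 = $70,956.89.
Total = $28,553.86 + $30,181.66 + $70,956.89 = $129,692.41.

$129,692.41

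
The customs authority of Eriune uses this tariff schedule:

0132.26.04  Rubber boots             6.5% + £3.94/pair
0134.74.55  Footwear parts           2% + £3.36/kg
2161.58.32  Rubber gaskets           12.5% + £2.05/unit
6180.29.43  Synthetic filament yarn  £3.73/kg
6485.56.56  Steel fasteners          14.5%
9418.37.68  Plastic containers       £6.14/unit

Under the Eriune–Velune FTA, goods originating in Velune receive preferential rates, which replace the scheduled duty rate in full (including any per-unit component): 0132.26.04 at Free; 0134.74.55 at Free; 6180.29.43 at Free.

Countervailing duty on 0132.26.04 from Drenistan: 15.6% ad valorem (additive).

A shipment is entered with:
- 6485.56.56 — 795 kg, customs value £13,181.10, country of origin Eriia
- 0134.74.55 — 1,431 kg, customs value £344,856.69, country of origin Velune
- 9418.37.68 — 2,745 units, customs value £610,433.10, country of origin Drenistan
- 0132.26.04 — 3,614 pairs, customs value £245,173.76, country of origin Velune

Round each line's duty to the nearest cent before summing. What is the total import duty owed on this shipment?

£18,765.56

Line 1 (6485.56.56, Eriia, 795 kg, £13,181.10):
Base rate for 6485.56.56 is 14.5%.
Duty = £13,181.10 × 14.5% = £1,911.26.
Line 2 (0134.74.55, Velune, 1,431 kg, £344,856.69):
Base rate for 0134.74.55 is 2% + £3.36/kg.
Origin Velune qualifies under the Eriune–Velune agreement and 0134.74.55 is covered: preferential rate Free applies instead.
Duty = £344,856.69 × 0% = £0.00.
Line 3 (9418.37.68, Drenistan, 2,745 units, £610,433.10):
Base rate for 9418.37.68 is £6.14/unit.
Duty = 2,745 × £6.14 = £16,854.30.
Line 4 (0132.26.04, Velune, 3,614 pairs, £245,173.76):
Base rate for 0132.26.04 is 6.5% + £3.94/pair.
Origin Velune qualifies under the Eriune–Velune agreement and 0132.26.04 is covered: preferential rate Free applies instead.
The additional-duty order on 0132.26.04 targets Drenistan, not Velune; it does not apply.
Duty = £245,173.76 × 0% = £0.00.
Total = £1,911.26 + £0.00 + £16,854.30 + £0.00 = £18,765.56.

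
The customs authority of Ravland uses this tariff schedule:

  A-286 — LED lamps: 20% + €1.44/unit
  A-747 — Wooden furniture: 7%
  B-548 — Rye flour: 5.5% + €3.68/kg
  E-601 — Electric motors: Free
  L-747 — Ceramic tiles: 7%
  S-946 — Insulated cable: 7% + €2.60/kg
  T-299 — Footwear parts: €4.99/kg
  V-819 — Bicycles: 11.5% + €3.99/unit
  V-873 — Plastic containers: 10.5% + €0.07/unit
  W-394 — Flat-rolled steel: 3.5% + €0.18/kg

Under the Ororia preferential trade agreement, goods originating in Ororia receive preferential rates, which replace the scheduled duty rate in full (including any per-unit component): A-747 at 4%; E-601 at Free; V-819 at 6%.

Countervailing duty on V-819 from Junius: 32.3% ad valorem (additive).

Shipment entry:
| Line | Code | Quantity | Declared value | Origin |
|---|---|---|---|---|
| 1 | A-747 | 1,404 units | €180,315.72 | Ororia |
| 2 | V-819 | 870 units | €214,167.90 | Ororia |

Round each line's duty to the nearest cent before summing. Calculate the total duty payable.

Line 1 (A-747, Ororia, 1,404 units, €180,315.72):
Base rate for A-747 is 7%.
Origin Ororia qualifies under the Ravland–Ororia agreement and A-747 is covered: preferential rate 4% applies instead.
Duty = €180,315.72 × 4% = €7,212.63.
Line 2 (V-819, Ororia, 870 units, €214,167.90):
Base rate for V-819 is 11.5% + €3.99/unit.
Origin Ororia qualifies under the Ravland–Ororia agreement and V-819 is covered: preferential rate 6% applies instead.
The additional-duty order on V-819 targets Junius, not Ororia; it does not apply.
Duty = €214,167.90 × 6% = €12,850.07.
Total = €7,212.63 + €12,850.07 = €20,062.70.

€20,062.70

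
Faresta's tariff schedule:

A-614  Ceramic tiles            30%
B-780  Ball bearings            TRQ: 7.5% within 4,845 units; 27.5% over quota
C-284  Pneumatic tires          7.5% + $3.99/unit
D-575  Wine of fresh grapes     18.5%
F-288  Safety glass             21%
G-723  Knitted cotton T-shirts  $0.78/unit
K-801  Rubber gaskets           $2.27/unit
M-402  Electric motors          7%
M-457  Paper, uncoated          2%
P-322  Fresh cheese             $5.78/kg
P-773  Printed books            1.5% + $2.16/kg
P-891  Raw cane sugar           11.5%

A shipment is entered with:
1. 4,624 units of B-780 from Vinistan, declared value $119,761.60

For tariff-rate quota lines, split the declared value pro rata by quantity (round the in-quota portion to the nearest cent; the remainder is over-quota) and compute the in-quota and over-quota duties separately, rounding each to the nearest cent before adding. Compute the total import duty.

$8,982.12

Line 1 (B-780, Vinistan, 4,624 units, $119,761.60):
Code B-780 is under a tariff-rate quota (threshold 4,845 units). Quantity 4,624 units is within the quota, so the in-quota rate 7.5% applies to the full value.
Duty = $119,761.60 × 7.5% = $8,982.12.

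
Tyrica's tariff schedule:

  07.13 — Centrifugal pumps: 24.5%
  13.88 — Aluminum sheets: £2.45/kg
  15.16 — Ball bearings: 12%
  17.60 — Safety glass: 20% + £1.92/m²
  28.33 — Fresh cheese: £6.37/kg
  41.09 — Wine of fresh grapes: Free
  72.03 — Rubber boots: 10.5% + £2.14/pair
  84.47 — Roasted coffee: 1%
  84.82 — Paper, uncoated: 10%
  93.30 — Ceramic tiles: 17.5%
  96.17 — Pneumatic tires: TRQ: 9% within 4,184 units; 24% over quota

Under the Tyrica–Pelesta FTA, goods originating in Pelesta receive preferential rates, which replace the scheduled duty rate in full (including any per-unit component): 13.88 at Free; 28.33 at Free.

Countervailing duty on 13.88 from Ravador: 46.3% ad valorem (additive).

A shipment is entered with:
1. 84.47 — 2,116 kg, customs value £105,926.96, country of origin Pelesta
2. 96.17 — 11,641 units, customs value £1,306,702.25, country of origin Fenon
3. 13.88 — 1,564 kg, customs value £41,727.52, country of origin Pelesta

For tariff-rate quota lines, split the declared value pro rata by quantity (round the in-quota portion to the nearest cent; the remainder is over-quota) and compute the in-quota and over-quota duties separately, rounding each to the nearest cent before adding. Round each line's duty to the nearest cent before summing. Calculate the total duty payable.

£244,219.71

Line 1 (84.47, Pelesta, 2,116 kg, £105,926.96):
Base rate for 84.47 is 1%.
Origin Pelesta is the FTA partner but 84.47 is not on the preference list; base rate stands.
Duty = £105,926.96 × 1% = £1,059.27.
Line 2 (96.17, Fenon, 11,641 units, £1,306,702.25):
Code 96.17 is under a tariff-rate quota (threshold 4,184 units). In-quota: 4,184 units at 9%; over-quota: 7,457 units at 24%.
Pro-rata value split: in-quota = £1,306,702.25 × 4,184/11,641 = £469,654.00; over-quota = £1,306,702.25 − £469,654.00 = £837,048.25.
In-quota duty = £469,654.00 × 9% = £42,268.86. Over-quota duty = £837,048.25 × 24% = £200,891.58.
Line duty = £42,268.86 + £200,891.58 = £243,160.44.
Line 3 (13.88, Pelesta, 1,564 kg, £41,727.52):
Base rate for 13.88 is £2.45/kg.
Origin Pelesta qualifies under the Tyrica–Pelesta agreement and 13.88 is covered: preferential rate Free applies instead.
The additional-duty order on 13.88 targets Ravador, not Pelesta; it does not apply.
Duty = £41,727.52 × 0% = £0.00.
Total = £1,059.27 + £243,160.44 + £0.00 = £244,219.71.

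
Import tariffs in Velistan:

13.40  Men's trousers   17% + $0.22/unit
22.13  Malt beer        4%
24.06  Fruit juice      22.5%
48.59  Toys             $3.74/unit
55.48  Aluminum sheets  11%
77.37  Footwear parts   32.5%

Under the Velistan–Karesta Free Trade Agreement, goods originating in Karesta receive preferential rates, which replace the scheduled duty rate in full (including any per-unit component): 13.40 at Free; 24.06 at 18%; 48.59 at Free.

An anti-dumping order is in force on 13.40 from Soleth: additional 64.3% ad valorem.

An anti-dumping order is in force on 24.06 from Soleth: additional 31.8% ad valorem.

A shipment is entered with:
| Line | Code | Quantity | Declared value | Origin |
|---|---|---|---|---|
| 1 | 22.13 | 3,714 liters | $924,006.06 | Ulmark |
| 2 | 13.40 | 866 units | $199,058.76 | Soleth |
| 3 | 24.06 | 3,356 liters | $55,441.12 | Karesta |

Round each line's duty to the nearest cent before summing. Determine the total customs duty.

$208,964.93

Line 1 (22.13, Ulmark, 3,714 liters, $924,006.06):
Base rate for 22.13 is 4%.
Duty = $924,006.06 × 4% = $36,960.24.
Line 2 (13.40, Soleth, 866 units, $199,058.76):
Base rate for 13.40 is 17% + $0.22/unit.
13.40 has an FTA preferential rate, but origin Soleth is not Karesta; base rate stands.
Additional duty on 13.40 from Soleth: +64.3%. Applied ad valorem rate: 17% + 64.3% = 81.3%.
Duty = $199,058.76 × 81.3% + 866 × $0.22 = $162,025.29.
Line 3 (24.06, Karesta, 3,356 liters, $55,441.12):
Base rate for 24.06 is 22.5%.
Origin Karesta qualifies under the Velistan–Karesta agreement and 24.06 is covered: preferential rate 18% applies instead.
The additional-duty order on 24.06 targets Soleth, not Karesta; it does not apply.
Duty = $55,441.12 × 18% = $9,979.40.
Total = $36,960.24 + $162,025.29 + $9,979.40 = $208,964.93.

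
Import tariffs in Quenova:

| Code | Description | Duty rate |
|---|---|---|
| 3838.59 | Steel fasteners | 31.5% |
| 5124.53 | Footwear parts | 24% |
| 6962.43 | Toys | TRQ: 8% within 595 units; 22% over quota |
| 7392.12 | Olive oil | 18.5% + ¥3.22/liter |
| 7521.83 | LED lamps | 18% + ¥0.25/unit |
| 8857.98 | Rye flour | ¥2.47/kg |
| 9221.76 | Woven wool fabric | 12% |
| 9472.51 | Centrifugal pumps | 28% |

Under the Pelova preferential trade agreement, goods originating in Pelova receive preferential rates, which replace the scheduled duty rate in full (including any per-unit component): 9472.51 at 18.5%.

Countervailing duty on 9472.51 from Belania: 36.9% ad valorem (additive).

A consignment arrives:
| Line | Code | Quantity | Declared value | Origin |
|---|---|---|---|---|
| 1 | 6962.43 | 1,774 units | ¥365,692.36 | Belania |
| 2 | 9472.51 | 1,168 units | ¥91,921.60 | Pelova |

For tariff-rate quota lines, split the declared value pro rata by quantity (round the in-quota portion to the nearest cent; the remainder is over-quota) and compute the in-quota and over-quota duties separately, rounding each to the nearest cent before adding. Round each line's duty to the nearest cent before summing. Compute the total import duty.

Line 1 (6962.43, Belania, 1,774 units, ¥365,692.36):
Code 6962.43 is under a tariff-rate quota (threshold 595 units). In-quota: 595 units at 8%; over-quota: 1,179 units at 22%.
Pro-rata value split: in-quota = ¥365,692.36 × 595/1,774 = ¥122,653.30; over-quota = ¥365,692.36 − ¥122,653.30 = ¥243,039.06.
In-quota duty = ¥122,653.30 × 8% = ¥9,812.26. Over-quota duty = ¥243,039.06 × 22% = ¥53,468.59.
Line duty = ¥9,812.26 + ¥53,468.59 = ¥63,280.85.
Line 2 (9472.51, Pelova, 1,168 units, ¥91,921.60):
Base rate for 9472.51 is 28%.
Origin Pelova qualifies under the Quenova–Pelova agreement and 9472.51 is covered: preferential rate 18.5% applies instead.
The additional-duty order on 9472.51 targets Belania, not Pelova; it does not apply.
Duty = ¥91,921.60 × 18.5% = ¥17,005.50.
Total = ¥63,280.85 + ¥17,005.50 = ¥80,286.35.

¥80,286.35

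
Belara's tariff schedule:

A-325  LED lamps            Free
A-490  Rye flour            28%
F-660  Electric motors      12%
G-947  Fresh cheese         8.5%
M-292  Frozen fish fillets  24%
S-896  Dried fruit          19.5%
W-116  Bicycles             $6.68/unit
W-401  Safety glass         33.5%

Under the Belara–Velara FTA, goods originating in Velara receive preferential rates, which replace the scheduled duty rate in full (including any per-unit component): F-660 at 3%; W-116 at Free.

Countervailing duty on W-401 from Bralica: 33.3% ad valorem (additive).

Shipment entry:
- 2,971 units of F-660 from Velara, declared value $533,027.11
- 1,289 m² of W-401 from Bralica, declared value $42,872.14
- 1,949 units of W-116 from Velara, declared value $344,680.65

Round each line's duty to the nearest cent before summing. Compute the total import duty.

$44,629.40

Line 1 (F-660, Velara, 2,971 units, $533,027.11):
Base rate for F-660 is 12%.
Origin Velara qualifies under the Belara–Velara agreement and F-660 is covered: preferential rate 3% applies instead.
Duty = $533,027.11 × 3% = $15,990.81.
Line 2 (W-401, Bralica, 1,289 m², $42,872.14):
Base rate for W-401 is 33.5%.
Additional duty on W-401 from Bralica: +33.3%. Applied ad valorem rate: 33.5% + 33.3% = 66.8%.
Duty = $42,872.14 × 66.8% = $28,638.59.
Line 3 (W-116, Velara, 1,949 units, $344,680.65):
Base rate for W-116 is $6.68/unit.
Origin Velara qualifies under the Belara–Velara agreement and W-116 is covered: preferential rate Free applies instead.
Duty = $344,680.65 × 0% = $0.00.
Total = $15,990.81 + $28,638.59 + $0.00 = $44,629.40.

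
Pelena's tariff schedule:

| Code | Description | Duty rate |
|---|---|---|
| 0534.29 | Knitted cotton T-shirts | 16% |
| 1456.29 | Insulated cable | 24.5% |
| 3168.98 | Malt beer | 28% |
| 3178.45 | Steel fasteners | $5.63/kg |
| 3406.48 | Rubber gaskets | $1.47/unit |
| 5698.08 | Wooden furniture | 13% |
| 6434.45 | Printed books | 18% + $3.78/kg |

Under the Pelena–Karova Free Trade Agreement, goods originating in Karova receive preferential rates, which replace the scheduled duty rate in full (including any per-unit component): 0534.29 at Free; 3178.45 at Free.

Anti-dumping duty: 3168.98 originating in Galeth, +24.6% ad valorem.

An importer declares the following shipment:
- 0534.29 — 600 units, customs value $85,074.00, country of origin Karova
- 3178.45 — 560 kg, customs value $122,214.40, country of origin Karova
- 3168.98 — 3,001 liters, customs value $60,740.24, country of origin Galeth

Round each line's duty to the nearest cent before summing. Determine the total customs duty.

$31,949.37

Line 1 (0534.29, Karova, 600 units, $85,074.00):
Base rate for 0534.29 is 16%.
Origin Karova qualifies under the Pelena–Karova agreement and 0534.29 is covered: preferential rate Free applies instead.
Duty = $85,074.00 × 0% = $0.00.
Line 2 (3178.45, Karova, 560 kg, $122,214.40):
Base rate for 3178.45 is $5.63/kg.
Origin Karova qualifies under the Pelena–Karova agreement and 3178.45 is covered: preferential rate Free applies instead.
Duty = $122,214.40 × 0% = $0.00.
Line 3 (3168.98, Galeth, 3,001 liters, $60,740.24):
Base rate for 3168.98 is 28%.
Additional duty on 3168.98 from Galeth: +24.6%. Applied ad valorem rate: 28% + 24.6% = 52.6%.
Duty = $60,740.24 × 52.6% = $31,949.37.
Total = $0.00 + $0.00 + $31,949.37 = $31,949.37.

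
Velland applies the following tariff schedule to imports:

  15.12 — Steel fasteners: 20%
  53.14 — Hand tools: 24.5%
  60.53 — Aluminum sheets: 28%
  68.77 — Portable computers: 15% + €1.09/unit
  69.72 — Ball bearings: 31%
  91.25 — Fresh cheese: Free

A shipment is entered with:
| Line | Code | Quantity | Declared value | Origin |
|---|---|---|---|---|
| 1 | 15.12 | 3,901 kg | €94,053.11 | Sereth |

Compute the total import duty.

€18,810.62

Line 1 (15.12, Sereth, 3,901 kg, €94,053.11):
Base rate for 15.12 is 20%.
Duty = €94,053.11 × 20% = €18,810.62.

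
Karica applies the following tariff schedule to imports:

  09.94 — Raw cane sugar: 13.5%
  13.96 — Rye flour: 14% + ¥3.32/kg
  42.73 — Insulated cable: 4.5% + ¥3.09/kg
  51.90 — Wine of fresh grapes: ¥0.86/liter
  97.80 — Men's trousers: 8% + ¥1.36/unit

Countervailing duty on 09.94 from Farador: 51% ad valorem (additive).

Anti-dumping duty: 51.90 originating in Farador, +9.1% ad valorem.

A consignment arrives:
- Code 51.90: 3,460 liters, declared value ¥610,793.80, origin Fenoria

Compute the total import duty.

¥2,975.60

Line 1 (51.90, Fenoria, 3,460 liters, ¥610,793.80):
Base rate for 51.90 is ¥0.86/liter.
The additional-duty order on 51.90 targets Farador, not Fenoria; it does not apply.
Duty = 3,460 × ¥0.86 = ¥2,975.60.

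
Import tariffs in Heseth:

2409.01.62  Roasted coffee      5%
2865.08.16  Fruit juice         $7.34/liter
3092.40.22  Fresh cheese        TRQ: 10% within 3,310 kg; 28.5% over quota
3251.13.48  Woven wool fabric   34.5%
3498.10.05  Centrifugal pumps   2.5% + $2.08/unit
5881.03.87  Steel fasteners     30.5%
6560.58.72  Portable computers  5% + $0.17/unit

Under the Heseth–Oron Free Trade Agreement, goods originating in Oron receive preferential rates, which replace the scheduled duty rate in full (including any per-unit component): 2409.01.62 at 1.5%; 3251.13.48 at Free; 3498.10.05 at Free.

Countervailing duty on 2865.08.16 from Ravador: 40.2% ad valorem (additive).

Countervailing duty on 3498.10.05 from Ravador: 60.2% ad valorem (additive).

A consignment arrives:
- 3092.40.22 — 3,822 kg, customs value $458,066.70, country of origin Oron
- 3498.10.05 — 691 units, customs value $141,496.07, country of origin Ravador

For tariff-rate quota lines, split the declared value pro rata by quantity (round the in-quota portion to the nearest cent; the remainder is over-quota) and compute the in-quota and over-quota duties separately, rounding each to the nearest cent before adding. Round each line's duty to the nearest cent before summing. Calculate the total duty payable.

$147,314.18

Line 1 (3092.40.22, Oron, 3,822 kg, $458,066.70):
Code 3092.40.22 is under a tariff-rate quota (threshold 3,310 kg). In-quota: 3,310 kg at 10%; over-quota: 512 kg at 28.5%.
Pro-rata value split: in-quota = $458,066.70 × 3,310/3,822 = $396,703.50; over-quota = $458,066.70 − $396,703.50 = $61,363.20.
In-quota duty = $396,703.50 × 10% = $39,670.35. Over-quota duty = $61,363.20 × 28.5% = $17,488.51.
Line duty = $39,670.35 + $17,488.51 = $57,158.86.
Line 2 (3498.10.05, Ravador, 691 units, $141,496.07):
Base rate for 3498.10.05 is 2.5% + $2.08/unit.
3498.10.05 has an FTA preferential rate, but origin Ravador is not Oron; base rate stands.
Additional duty on 3498.10.05 from Ravador: +60.2%. Applied ad valorem rate: 2.5% + 60.2% = 62.7%.
Duty = $141,496.07 × 62.7% + 691 × $2.08 = $90,155.32.
Total = $57,158.86 + $90,155.32 = $147,314.18.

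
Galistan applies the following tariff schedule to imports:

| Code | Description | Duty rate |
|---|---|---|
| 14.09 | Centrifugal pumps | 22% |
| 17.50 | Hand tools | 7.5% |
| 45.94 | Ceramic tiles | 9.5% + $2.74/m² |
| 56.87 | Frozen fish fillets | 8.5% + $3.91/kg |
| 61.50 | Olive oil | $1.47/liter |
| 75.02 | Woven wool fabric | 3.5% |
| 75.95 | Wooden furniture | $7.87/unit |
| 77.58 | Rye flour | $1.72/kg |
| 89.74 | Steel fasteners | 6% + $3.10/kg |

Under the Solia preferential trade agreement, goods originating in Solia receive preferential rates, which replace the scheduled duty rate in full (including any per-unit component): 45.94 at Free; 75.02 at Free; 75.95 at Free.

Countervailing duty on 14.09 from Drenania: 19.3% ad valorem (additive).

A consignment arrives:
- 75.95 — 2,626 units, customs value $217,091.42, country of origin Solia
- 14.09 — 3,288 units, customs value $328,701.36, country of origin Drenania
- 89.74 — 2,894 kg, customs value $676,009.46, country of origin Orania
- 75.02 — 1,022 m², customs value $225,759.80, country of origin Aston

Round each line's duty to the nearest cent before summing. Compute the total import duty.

Line 1 (75.95, Solia, 2,626 units, $217,091.42):
Base rate for 75.95 is $7.87/unit.
Origin Solia qualifies under the Galistan–Solia agreement and 75.95 is covered: preferential rate Free applies instead.
Duty = $217,091.42 × 0% = $0.00.
Line 2 (14.09, Drenania, 3,288 units, $328,701.36):
Base rate for 14.09 is 22%.
Additional duty on 14.09 from Drenania: +19.3%. Applied ad valorem rate: 22% + 19.3% = 41.3%.
Duty = $328,701.36 × 41.3% = $135,753.66.
Line 3 (89.74, Orania, 2,894 kg, $676,009.46):
Base rate for 89.74 is 6% + $3.10/kg.
Duty = $676,009.46 × 6% + 2,894 × $3.10 = $49,531.97.
Line 4 (75.02, Aston, 1,022 m², $225,759.80):
Base rate for 75.02 is 3.5%.
75.02 has an FTA preferential rate, but origin Aston is not Solia; base rate stands.
Duty = $225,759.80 × 3.5% = $7,901.59.
Total = $0.00 + $135,753.66 + $49,531.97 + $7,901.59 = $193,187.22.

$193,187.22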